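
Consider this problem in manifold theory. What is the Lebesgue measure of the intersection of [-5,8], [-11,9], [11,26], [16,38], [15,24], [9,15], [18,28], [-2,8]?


Intersection = [max(a_i), min(b_i)] = [18, 8].
Since 18 > 8, the intersection is empty.
Length = 0

0


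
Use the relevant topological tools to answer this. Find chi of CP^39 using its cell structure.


CP^39 has one cell in each even dimension 0, 2, ..., 2*39 (39+1 cells total).
All cells are even-dimensional, so chi = number of cells.
chi = 39 + 1 = 40

40


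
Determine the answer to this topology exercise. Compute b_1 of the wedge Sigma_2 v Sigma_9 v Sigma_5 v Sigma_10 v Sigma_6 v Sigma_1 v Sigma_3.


For a wedge X v Y: reduced H_k(X v Y) = H_k(X) + H_k(Y).
Each Sigma_g contributes b_1 = 2g.
b_1 = 4 + 18 + 10 + 20 + 12 + 2 + 6 = 72

72


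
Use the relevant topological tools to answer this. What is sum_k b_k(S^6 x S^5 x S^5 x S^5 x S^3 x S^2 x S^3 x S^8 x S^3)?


Total Betti number is multiplicative under products.
Each S^d (d>=1) has total Betti number 2.
There are 9 sphere factors.
Total = 2^9 = 512

512


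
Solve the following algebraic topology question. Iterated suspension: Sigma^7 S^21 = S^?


Each suspension raises dimension by 1: Sigma S^n = S^{n+1}.
Sigma^7 S^21 = S^{21+7} = S^28

28


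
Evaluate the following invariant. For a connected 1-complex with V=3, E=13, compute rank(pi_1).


For a connected graph: rank(pi_1) = b_1 = E - V + 1 = 1 - chi.
chi = V - E = 3 - 13 = -10.
rank = 1 - (-10) = 13 - 3 + 1 = 11

11


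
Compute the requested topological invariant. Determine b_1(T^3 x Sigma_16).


pi_1(A x B) = pi_1(A) x pi_1(B); rank of abelianization = b_1.
b_1(T^3) = 3, b_1(Sigma_16) = 2*16 = 32.
b_1(product) = 3 + 32 = 35

35


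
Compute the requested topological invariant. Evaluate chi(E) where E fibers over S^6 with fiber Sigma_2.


chi(S^6) = 2 (n even), chi(Sigma_2) = 2 - 2*2 = -2.
chi(E) = 2 * (-2) = -4

-4


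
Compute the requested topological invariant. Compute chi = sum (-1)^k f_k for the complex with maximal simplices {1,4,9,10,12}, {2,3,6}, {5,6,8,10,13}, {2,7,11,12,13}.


Enumerate all faces; f-vector: f_0=13, f_1=33, f_2=31, f_3=15, f_4=3.
chi = sum (-1)^k f_k = -1

-1


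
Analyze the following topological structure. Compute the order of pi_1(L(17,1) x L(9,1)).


pi_1(X x Y) = pi_1(X) x pi_1(Y).
pi_1(L(17,1)) = Z/17, pi_1(L(9,1)) = Z/9.
|Z/17 x Z/9| = 17 * 9 = 153

153


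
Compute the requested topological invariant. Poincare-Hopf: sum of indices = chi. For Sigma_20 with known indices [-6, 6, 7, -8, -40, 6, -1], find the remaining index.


Poincare-Hopf: sum of indices = chi(M).
chi(Sigma_20) = 2 - 2*20 = -38.
Sum of known indices = -36.
x = chi - (sum known) = -38 - (-36) = -2

-2


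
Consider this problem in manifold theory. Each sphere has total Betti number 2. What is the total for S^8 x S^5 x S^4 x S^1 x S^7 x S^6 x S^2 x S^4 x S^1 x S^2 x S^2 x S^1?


Total Betti number is multiplicative under products.
Each S^d (d>=1) has total Betti number 2.
There are 12 sphere factors.
Total = 2^12 = 4096

4096


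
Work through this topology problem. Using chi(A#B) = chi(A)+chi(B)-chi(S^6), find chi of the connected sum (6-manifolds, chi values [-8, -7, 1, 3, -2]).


For n-manifolds: chi(A#B) = chi(A) + chi(B) - chi(S^6).
chi(S^6) = 1 + (-1)^6 = 2.
chi(#) = (sum chi_i) - (5-1)*chi(S^6) = -13 - 4*2 = -21

-21


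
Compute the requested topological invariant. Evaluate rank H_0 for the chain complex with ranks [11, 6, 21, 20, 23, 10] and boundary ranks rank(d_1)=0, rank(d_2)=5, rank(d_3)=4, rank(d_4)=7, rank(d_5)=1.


rank H_k = rank(ker d_k) - rank(im d_{k+1}).
rank(ker d_0) = rank(C_0) - rank(d_0) = 11 - 0 = 11.
rank(im d_{0+1}) = 0.
rank H_0 = 11 - 0 = 11

11


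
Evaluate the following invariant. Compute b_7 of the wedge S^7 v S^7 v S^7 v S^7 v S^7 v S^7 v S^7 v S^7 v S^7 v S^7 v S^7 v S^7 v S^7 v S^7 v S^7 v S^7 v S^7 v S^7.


For a wedge of spheres, H_k (k>0) is free on one generator per sphere of dimension k.
Spheres of dimension 7: count = 18.
b_7 = 18

18


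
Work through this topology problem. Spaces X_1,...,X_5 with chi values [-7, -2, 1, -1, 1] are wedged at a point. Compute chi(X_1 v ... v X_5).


chi(A v B) = chi(A) + chi(B) - 1 (one point identified).
For 5 spaces: chi = (sum chi_i) - (5 - 1).
sum = -8; chi = -8 - 4 = -12

-12


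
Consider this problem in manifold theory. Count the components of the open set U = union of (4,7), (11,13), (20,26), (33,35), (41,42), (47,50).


Sort and merge overlapping open intervals.
Merged: (4,7), (11,13), (20,26), (33,35), (41,42), (47,50).
Number of components = 6

6


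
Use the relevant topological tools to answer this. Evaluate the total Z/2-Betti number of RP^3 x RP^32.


dim H^*(RP^n; Z/2) = n+1 (one Z/2 in each degree 0..n).
Total Betti number is multiplicative.
Total = (3+1) * (32+1) = 4 * 33 = 132

132


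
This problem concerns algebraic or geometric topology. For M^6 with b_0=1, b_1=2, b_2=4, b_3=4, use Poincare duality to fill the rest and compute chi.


By Poincare duality b_k = b_{6-k}, so full Betti numbers: b_0=1, b_1=2, b_2=4, b_3=4, b_4=4, b_5=2, b_6=1.
chi = sum (-1)^k b_k = 2

2


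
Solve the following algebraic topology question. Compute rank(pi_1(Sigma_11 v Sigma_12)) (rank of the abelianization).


For a wedge: H_1(A v B) = H_1(A) + H_1(B).
b_1(Sigma_11) = 22, b_1(Sigma_12) = 24.
b_1 = 22 + 24 = 46

46


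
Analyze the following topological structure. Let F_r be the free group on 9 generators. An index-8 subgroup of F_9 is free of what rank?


Nielsen-Schreier: an index-n subgroup of F_r is free of rank 1 + n(r-1).
Equivalently: chi(cover) = n*chi(base); chi(vee_r S^1) = 1 - 9 = -8.
chi(E) = 8*(-8) = -64; rank = 1 - chi(E) = 1 - (-64) = 65.
rank = 1 + 8*(9-1) = 1 + 64 = 65

65


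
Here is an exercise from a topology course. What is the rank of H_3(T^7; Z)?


By the Kunneth formula, b_k(T^n) = C(n,k).
b_3(T^7) = C(7,3).
C(7,3) = 7!/(3!*4!) = 35

35


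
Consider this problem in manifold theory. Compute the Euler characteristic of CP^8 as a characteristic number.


For any closed oriented manifold, <e(TM),[M]> = chi(M).
chi(CP^8) = 8+1 = 9

9


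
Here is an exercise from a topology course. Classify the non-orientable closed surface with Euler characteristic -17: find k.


chi = 2 - k for closed non-orientable surfaces with k crosscaps.
-17 = 2 - k
k = 2 - (-17) = 19

19


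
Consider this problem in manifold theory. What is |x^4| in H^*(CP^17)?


|x| = 2 in H^*(CP^n).
|x^4| = 4 * |x| = 4 * 2 = 8

8


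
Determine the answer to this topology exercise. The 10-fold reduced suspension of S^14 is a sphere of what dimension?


Each suspension raises dimension by 1: Sigma S^n = S^{n+1}.
Sigma^10 S^14 = S^{14+10} = S^24

24


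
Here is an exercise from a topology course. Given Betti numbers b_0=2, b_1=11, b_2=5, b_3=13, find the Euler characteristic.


chi = sum_k (-1)^k b_k.
= (2) + (-11) + (5) + (-13)
= -17

-17


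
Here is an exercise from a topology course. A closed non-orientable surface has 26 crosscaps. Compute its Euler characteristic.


For a non-orientable closed surface with k crosscaps: chi = 2 - k.
Here k = 26.
chi = 2 - 26 = -24

-24


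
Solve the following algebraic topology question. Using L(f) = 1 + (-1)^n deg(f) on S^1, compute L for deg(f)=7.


On S^1: L(f) = tr(f_0*) + (-1)^1 tr(f_1*) = 1 + (-1)^1 * deg(f).
L(f) = 1 + (-1)^1 * 7 = 1 + -7 = -6

-6


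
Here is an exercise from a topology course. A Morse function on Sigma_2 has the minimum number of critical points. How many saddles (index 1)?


A perfect Morse function has m_k = b_k.
For Sigma_2: b_0=1, b_1=2g=4, b_2=1.
Saddles m_1 = 2g = 4

4


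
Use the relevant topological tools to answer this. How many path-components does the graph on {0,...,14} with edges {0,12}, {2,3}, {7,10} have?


Run DFS/union-find over 15 vertices.
V = 15, E = 3.
Number of components = 12

12


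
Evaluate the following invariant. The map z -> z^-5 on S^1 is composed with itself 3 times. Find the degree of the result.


deg(f) = -5. Degree is multiplicative: deg(f^3) = (deg f)^3.
deg(f^3) = (-5)^3 = -125

-125


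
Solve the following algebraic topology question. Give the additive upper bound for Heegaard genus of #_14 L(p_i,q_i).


Heegaard genus satisfies g(A#B) <= g(A) + g(B).
Each lens space has g = 1.
Upper bound: 14 * 1 = 14

14


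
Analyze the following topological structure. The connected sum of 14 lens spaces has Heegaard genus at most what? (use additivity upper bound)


Heegaard genus satisfies g(A#B) <= g(A) + g(B).
Each lens space has g = 1.
Upper bound: 14 * 1 = 14

14


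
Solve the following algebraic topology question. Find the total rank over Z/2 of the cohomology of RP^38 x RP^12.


dim H^*(RP^n; Z/2) = n+1 (one Z/2 in each degree 0..n).
Total Betti number is multiplicative.
Total = (38+1) * (12+1) = 39 * 13 = 507

507


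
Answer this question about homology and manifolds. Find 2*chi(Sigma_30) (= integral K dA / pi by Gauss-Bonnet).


Gauss-Bonnet: integral K dA = 2*pi*chi(M).
chi(Sigma_30) = 2 - 2*30 = -58.
(integral K dA)/pi = 2*chi = 2*(-58) = -116

-116


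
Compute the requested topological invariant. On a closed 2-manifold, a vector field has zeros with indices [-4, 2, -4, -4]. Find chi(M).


Poincare-Hopf: chi(M) = sum of indices of zeros.
chi = (-4) + (2) + (-4) + (-4) = -10

-10


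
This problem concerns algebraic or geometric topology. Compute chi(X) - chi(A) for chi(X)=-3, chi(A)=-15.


Relative Euler characteristic: chi(X, A) = chi(X) - chi(A).
= -3 - (-15) = 12

12


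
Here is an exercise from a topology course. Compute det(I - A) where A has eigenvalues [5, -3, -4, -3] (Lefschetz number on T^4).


For a torus self-map: L(f) = det(I - A) where A acts on H_1.
L(f) = (1-5) * (1--3) * (1--4) * (1--3) = -4 * 4 * 5 * 4 = -320

-320


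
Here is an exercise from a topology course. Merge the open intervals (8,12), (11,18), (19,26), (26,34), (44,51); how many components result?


Sort and merge overlapping open intervals.
Merged: (8,18), (19,26), (26,34), (44,51).
Number of components = 4

4


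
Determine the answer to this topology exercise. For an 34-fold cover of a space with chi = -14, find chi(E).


For a finite covering: chi(E) = (number of sheets) * chi(B).
chi(E) = 34 * (-14) = -476

-476


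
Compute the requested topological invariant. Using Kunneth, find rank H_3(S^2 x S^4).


Each S^d has Poincare polynomial 1 + t^d.
The product S^2 x S^4 has Poincare polynomial prod(1+t^d_i).
Expanding: b_0=1, b_2=1, b_4=1, b_6=1.
b_3 = 0

0


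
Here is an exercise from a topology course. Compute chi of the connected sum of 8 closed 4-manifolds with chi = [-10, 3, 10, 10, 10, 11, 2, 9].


For n-manifolds: chi(A#B) = chi(A) + chi(B) - chi(S^4).
chi(S^4) = 1 + (-1)^4 = 2.
chi(#) = (sum chi_i) - (8-1)*chi(S^4) = 45 - 7*2 = 31

31


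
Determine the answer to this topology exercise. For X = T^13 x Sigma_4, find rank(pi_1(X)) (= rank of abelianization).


pi_1(A x B) = pi_1(A) x pi_1(B); rank of abelianization = b_1.
b_1(T^13) = 13, b_1(Sigma_4) = 2*4 = 8.
b_1(product) = 13 + 8 = 21

21


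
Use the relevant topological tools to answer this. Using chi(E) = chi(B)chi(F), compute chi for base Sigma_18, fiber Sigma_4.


For a fiber bundle F -> E -> B (with CW structure): chi(E) = chi(B) * chi(F).
chi(Sigma_18) = -34, chi(Sigma_4) = -6.
chi(E) = (-34) * (-6) = 204

204


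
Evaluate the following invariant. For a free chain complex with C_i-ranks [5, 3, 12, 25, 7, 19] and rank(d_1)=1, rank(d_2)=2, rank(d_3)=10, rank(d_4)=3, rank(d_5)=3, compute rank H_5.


rank H_k = rank(ker d_k) - rank(im d_{k+1}).
rank(ker d_5) = rank(C_5) - rank(d_5) = 19 - 3 = 16.
rank(im d_{5+1}) = 0.
rank H_5 = 16 - 0 = 16

16


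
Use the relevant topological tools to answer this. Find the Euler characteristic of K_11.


K_11: V = 11, E = C(11,2) = 55.
chi = V - E = 11 - 55 = -44

-44


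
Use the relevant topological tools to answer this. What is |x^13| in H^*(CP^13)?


|x| = 2 in H^*(CP^n).
|x^13| = 13 * |x| = 13 * 2 = 26

26


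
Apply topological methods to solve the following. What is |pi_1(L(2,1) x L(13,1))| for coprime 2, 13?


pi_1(X x Y) = pi_1(X) x pi_1(Y).
pi_1(L(2,1)) = Z/2, pi_1(L(13,1)) = Z/13.
|Z/2 x Z/13| = 2 * 13 = 26

26


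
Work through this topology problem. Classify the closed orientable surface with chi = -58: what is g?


chi = 2 - 2g for closed orientable surfaces.
-58 = 2 - 2g
2g = 2 - (-58) = 60
g = 30

30


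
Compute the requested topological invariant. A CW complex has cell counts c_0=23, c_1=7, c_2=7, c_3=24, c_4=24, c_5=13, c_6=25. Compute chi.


chi = sum_k (-1)^k c_k.
= (-1)^0*23 + (-1)^1*7 + (-1)^2*7 + (-1)^3*24 + (-1)^4*24 + (-1)^5*13 + (-1)^6*25
= (23) + (-7) + (7) + (-24) + (24) + (-13) + (25)
= 35

35


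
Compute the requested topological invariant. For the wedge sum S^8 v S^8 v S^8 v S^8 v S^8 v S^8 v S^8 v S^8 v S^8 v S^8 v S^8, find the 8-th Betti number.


For a wedge of spheres, H_k (k>0) is free on one generator per sphere of dimension k.
Spheres of dimension 8: count = 11.
b_8 = 11

11


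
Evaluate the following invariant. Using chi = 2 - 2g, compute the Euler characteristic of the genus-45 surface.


For a closed orientable surface of genus g: chi = 2 - 2g.
Here g = 45.
chi = 2 - 2*45 = 2 - 90 = -88

-88


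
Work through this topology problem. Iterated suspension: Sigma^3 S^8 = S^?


Each suspension raises dimension by 1: Sigma S^n = S^{n+1}.
Sigma^3 S^8 = S^{8+3} = S^11

11


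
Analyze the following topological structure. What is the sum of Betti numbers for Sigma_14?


For Sigma_14: b_0 = 1, b_1 = 2g = 28, b_2 = 1.
Total = 1 + 28 + 1 = 30

30


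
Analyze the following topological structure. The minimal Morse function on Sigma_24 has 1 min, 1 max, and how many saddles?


A perfect Morse function has m_k = b_k.
For Sigma_24: b_0=1, b_1=2g=48, b_2=1.
Saddles m_1 = 2g = 48

48


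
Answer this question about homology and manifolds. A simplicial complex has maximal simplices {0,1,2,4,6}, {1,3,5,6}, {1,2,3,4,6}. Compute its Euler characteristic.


Enumerate all faces; f-vector: f_0=7, f_1=17, f_2=19, f_3=10, f_4=2.
chi = sum (-1)^k f_k = 1

1


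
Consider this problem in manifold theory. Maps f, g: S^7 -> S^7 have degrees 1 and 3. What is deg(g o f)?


Degree is multiplicative under composition: deg(g o f) = deg(g) * deg(f).
= 3 * 1 = 3

3


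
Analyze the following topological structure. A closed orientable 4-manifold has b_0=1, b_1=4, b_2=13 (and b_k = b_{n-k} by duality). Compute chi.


By Poincare duality b_k = b_{4-k}, so full Betti numbers: b_0=1, b_1=4, b_2=13, b_3=4, b_4=1.
chi = sum (-1)^k b_k = 7

7


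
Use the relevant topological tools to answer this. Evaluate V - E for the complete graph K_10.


K_10: V = 10, E = C(10,2) = 45.
chi = V - E = 10 - 45 = -35

-35


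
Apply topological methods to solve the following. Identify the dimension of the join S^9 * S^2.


Join of spheres: S^m * S^n = S^{m+n+1}.
dim = 9 + 2 + 1 = 12

12


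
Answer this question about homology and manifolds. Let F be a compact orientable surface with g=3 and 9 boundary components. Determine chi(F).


For a compact orientable surface with genus g and b boundary components: chi = 2 - 2g - b.
chi = 2 - 2*3 - 9 = 2 - 6 - 9 = -13

-13


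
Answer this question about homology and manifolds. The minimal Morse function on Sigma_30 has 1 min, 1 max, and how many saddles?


A perfect Morse function has m_k = b_k.
For Sigma_30: b_0=1, b_1=2g=60, b_2=1.
Saddles m_1 = 2g = 60

60


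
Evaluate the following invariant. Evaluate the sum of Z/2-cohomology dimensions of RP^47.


H^k(RP^47; Z/2) = Z/2 for each 0 <= k <= 47.
Total dimension = 47 + 1 = 48

48


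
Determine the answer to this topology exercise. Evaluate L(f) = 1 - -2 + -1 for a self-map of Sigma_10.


L(f) = tr(f_0*) - tr(f_1*) + tr(f_2*).
= 1 - (-2) + (-1)
= 2

2


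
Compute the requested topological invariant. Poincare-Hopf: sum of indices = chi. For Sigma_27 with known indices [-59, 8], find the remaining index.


Poincare-Hopf: sum of indices = chi(M).
chi(Sigma_27) = 2 - 2*27 = -52.
Sum of known indices = -51.
x = chi - (sum known) = -52 - (-51) = -1

-1


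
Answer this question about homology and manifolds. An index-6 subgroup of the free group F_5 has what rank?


Nielsen-Schreier: an index-n subgroup of F_r is free of rank 1 + n(r-1).
Equivalently: chi(cover) = n*chi(base); chi(vee_r S^1) = 1 - 5 = -4.
chi(E) = 6*(-4) = -24; rank = 1 - chi(E) = 1 - (-24) = 25.
rank = 1 + 6*(5-1) = 1 + 24 = 25

25


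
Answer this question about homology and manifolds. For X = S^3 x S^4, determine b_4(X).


Each S^d has Poincare polynomial 1 + t^d.
The product S^3 x S^4 has Poincare polynomial prod(1+t^d_i).
Expanding: b_0=1, b_3=1, b_4=1, b_7=1.
b_4 = 1

1


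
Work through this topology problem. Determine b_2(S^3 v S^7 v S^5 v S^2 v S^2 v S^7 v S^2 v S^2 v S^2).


For a wedge of spheres, H_k (k>0) is free on one generator per sphere of dimension k.
Spheres of dimension 2: count = 5.
b_2 = 5

5


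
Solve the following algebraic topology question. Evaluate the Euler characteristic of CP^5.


CP^5 has one cell in each even dimension 0, 2, ..., 2*5 (5+1 cells total).
All cells are even-dimensional, so chi = number of cells.
chi = 5 + 1 = 6

6


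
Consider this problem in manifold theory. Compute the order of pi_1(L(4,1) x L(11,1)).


pi_1(X x Y) = pi_1(X) x pi_1(Y).
pi_1(L(4,1)) = Z/4, pi_1(L(11,1)) = Z/11.
|Z/4 x Z/11| = 4 * 11 = 44

44


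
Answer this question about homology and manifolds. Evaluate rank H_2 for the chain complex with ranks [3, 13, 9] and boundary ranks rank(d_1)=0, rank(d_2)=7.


rank H_k = rank(ker d_k) - rank(im d_{k+1}).
rank(ker d_2) = rank(C_2) - rank(d_2) = 9 - 7 = 2.
rank(im d_{2+1}) = 0.
rank H_2 = 2 - 0 = 2

2


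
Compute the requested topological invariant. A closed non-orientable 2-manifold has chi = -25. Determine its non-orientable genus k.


chi = 2 - k for closed non-orientable surfaces with k crosscaps.
-25 = 2 - k
k = 2 - (-25) = 27

27


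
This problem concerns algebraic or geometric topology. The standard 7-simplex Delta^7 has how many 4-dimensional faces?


Delta^7 has 7+1 vertices. A 4-face is a choice of 4+1 vertices.
f_4 = C(7+1, 4+1) = C(8,5) = 56

56


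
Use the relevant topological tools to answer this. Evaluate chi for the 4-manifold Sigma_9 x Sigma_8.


chi(Sigma_9) = 2 - 2*9 = -16
chi(Sigma_8) = 2 - 2*8 = -14
chi(product) = (-16) * (-14) = 224

224


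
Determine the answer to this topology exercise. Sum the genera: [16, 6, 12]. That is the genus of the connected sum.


Genus is additive under connected sum of orientable surfaces.
g = 16 + 6 + 12 = 34

34


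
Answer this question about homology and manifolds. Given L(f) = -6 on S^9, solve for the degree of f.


L(f) = 1 + (-1)^9 deg(f) on S^9.
-6 = 1 + (-1)^9 * deg(f)
(-1)^9 * deg(f) = -7
deg(f) = 7

7


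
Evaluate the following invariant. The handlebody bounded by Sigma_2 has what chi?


A genus-g handlebody deformation retracts to a wedge of g circles.
chi(vee_g S^1) = 1 - g.
chi(H_2) = 1 - 2 = -1

-1


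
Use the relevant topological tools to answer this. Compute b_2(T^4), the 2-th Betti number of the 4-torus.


By the Kunneth formula, b_k(T^n) = C(n,k).
b_2(T^4) = C(4,2).
C(4,2) = 4!/(2!*2!) = 6

6


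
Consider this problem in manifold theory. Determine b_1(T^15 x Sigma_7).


pi_1(A x B) = pi_1(A) x pi_1(B); rank of abelianization = b_1.
b_1(T^15) = 15, b_1(Sigma_7) = 2*7 = 14.
b_1(product) = 15 + 14 = 29

29


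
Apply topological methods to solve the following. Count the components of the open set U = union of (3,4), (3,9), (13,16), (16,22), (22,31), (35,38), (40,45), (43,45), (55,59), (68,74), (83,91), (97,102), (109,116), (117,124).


Sort and merge overlapping open intervals.
Merged: (3,9), (13,16), (16,22), (22,31), (35,38), (40,45), (55,59), (68,74), (83,91), (97,102), (109,116), (117,124).
Number of components = 12

12


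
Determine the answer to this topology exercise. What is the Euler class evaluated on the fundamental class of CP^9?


For any closed oriented manifold, <e(TM),[M]> = chi(M).
chi(CP^9) = 9+1 = 10

10


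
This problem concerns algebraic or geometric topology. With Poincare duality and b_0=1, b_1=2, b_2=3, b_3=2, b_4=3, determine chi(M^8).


By Poincare duality b_k = b_{8-k}, so full Betti numbers: b_0=1, b_1=2, b_2=3, b_3=2, b_4=3, b_5=2, b_6=3, b_7=2, b_8=1.
chi = sum (-1)^k b_k = 3

3


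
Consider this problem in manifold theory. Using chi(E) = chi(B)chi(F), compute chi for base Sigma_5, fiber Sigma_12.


For a fiber bundle F -> E -> B (with CW structure): chi(E) = chi(B) * chi(F).
chi(Sigma_5) = -8, chi(Sigma_12) = -22.
chi(E) = (-8) * (-22) = 176

176


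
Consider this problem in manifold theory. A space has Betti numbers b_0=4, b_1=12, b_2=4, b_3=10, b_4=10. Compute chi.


chi = sum_k (-1)^k b_k.
= (4) + (-12) + (4) + (-10) + (10)
= -4

-4


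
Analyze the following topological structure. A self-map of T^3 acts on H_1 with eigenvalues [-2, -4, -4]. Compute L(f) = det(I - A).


For a torus self-map: L(f) = det(I - A) where A acts on H_1.
L(f) = (1--2) * (1--4) * (1--4) = 3 * 5 * 5 = 75

75


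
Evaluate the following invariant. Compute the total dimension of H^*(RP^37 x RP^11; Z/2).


dim H^*(RP^n; Z/2) = n+1 (one Z/2 in each degree 0..n).
Total Betti number is multiplicative.
Total = (37+1) * (11+1) = 38 * 12 = 456

456


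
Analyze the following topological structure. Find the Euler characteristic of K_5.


K_5: V = 5, E = C(5,2) = 10.
chi = V - E = 5 - 10 = -5

-5


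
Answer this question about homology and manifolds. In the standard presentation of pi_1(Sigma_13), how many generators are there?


Standard presentation: pi_1(Sigma_g) = <a_1,b_1,...,a_g,b_g | [a_1,b_1]...[a_g,b_g] = 1>.
Number of generators = 2g = 2*13 = 26

26


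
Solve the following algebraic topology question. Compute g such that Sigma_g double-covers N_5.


chi(N_5) = 2 - 5 = -3.
Double cover: chi(Sigma_g) = 2 * chi(N_5) = 2*(-3) = -6.
2 - 2g = -6, so g = (2 - (-6))/2 = 8/2 = 4

4


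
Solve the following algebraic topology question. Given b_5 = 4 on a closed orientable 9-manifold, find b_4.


Poincare duality for closed orientable n-manifolds: b_k = b_{n-k}.
Here n = 9, so b_4 = b_5 = 4

4


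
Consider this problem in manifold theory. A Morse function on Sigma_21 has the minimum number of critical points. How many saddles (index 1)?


A perfect Morse function has m_k = b_k.
For Sigma_21: b_0=1, b_1=2g=42, b_2=1.
Saddles m_1 = 2g = 42

42


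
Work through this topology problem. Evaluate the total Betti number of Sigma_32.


For Sigma_32: b_0 = 1, b_1 = 2g = 64, b_2 = 1.
Total = 1 + 64 + 1 = 66

66


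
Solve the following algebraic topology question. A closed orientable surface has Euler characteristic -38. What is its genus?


chi = 2 - 2g for closed orientable surfaces.
-38 = 2 - 2g
2g = 2 - (-38) = 40
g = 20

20


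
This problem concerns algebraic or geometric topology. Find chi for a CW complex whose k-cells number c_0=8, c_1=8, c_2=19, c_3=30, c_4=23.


chi = sum_k (-1)^k c_k.
= (-1)^0*8 + (-1)^1*8 + (-1)^2*19 + (-1)^3*30 + (-1)^4*23
= (8) + (-8) + (19) + (-30) + (23)
= 12

12


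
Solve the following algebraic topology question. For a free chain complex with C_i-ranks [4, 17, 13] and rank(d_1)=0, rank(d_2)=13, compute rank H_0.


rank H_k = rank(ker d_k) - rank(im d_{k+1}).
rank(ker d_0) = rank(C_0) - rank(d_0) = 4 - 0 = 4.
rank(im d_{0+1}) = 0.
rank H_0 = 4 - 0 = 4

4


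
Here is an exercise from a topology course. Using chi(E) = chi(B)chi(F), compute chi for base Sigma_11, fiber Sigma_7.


For a fiber bundle F -> E -> B (with CW structure): chi(E) = chi(B) * chi(F).
chi(Sigma_11) = -20, chi(Sigma_7) = -12.
chi(E) = (-20) * (-12) = 240

240


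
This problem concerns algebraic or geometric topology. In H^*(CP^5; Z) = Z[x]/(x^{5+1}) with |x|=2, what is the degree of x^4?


|x| = 2 in H^*(CP^n).
|x^4| = 4 * |x| = 4 * 2 = 8

8


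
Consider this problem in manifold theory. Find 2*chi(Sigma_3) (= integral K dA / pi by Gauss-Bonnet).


Gauss-Bonnet: integral K dA = 2*pi*chi(M).
chi(Sigma_3) = 2 - 2*3 = -4.
(integral K dA)/pi = 2*chi = 2*(-4) = -8

-8


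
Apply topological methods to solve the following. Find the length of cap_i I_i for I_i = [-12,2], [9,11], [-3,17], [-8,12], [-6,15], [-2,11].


Intersection = [max(a_i), min(b_i)] = [9, 2].
Since 9 > 2, the intersection is empty.
Length = 0

0


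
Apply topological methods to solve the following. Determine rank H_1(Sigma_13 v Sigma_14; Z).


For a wedge: H_1(A v B) = H_1(A) + H_1(B).
b_1(Sigma_13) = 26, b_1(Sigma_14) = 28.
b_1 = 26 + 28 = 54

54


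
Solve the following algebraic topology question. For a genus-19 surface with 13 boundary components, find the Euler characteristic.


For a compact orientable surface with genus g and b boundary components: chi = 2 - 2g - b.
chi = 2 - 2*19 - 13 = 2 - 38 - 13 = -49

-49


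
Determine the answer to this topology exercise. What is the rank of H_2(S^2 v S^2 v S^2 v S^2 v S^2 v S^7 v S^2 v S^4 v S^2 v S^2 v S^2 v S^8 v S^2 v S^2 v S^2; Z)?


For a wedge of spheres, H_k (k>0) is free on one generator per sphere of dimension k.
Spheres of dimension 2: count = 12.
b_2 = 12

12


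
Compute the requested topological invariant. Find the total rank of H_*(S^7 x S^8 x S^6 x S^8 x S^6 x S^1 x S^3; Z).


Total Betti number is multiplicative under products.
Each S^d (d>=1) has total Betti number 2.
There are 7 sphere factors.
Total = 2^7 = 128

128


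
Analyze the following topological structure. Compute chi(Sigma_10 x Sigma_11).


chi(Sigma_10) = 2 - 2*10 = -18
chi(Sigma_11) = 2 - 2*11 = -20
chi(product) = (-18) * (-20) = 360

360


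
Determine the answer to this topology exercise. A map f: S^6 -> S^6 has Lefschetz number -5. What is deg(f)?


L(f) = 1 + (-1)^6 deg(f) on S^6.
-5 = 1 + (-1)^6 * deg(f)
(-1)^6 * deg(f) = -6
deg(f) = -6

-6


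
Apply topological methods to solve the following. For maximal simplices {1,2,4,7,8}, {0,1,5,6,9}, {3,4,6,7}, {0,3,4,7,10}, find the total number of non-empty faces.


Each maximal simplex on m vertices has 2^m - 1 nonempty faces.
Take the union (dedupe shared faces).
Total distinct faces = 95

95


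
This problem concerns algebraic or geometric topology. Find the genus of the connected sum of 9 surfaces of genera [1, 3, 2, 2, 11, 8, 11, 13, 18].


Genus is additive under connected sum of orientable surfaces.
g = 1 + 3 + 2 + 2 + 11 + 8 + 11 + 13 + 18 = 69

69


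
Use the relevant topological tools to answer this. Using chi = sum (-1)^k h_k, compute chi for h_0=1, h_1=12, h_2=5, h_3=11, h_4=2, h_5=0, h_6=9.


Handles of index k contribute (-1)^k to chi (same as CW cells).
chi = (1) + (-12) + (5) + (-11) + (2) + (0) + (9) = -6

-6


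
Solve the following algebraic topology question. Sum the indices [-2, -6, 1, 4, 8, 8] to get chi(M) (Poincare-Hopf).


Poincare-Hopf: chi(M) = sum of indices of zeros.
chi = (-2) + (-6) + (1) + (4) + (8) + (8) = 13

13


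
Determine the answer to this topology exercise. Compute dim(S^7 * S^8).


Join of spheres: S^m * S^n = S^{m+n+1}.
dim = 7 + 8 + 1 = 16

16


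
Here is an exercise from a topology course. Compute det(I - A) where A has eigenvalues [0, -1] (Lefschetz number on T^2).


For a torus self-map: L(f) = det(I - A) where A acts on H_1.
L(f) = (1-0) * (1--1) = 1 * 2 = 2

2


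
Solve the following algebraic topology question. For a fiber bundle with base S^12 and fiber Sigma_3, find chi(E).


chi(S^12) = 2 (n even), chi(Sigma_3) = 2 - 2*3 = -4.
chi(E) = 2 * (-4) = -8

-8


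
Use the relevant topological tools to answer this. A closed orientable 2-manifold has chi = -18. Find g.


chi = 2 - 2g for closed orientable surfaces.
-18 = 2 - 2g
2g = 2 - (-18) = 20
g = 10

10


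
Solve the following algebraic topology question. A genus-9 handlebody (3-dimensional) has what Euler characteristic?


A genus-g handlebody deformation retracts to a wedge of g circles.
chi(vee_g S^1) = 1 - g.
chi(H_9) = 1 - 9 = -8

-8


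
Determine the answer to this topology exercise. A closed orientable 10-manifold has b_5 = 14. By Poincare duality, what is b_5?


Poincare duality for closed orientable n-manifolds: b_k = b_{n-k}.
Here n = 10, so b_5 = b_5 = 14

14


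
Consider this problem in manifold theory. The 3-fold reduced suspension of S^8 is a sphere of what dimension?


Each suspension raises dimension by 1: Sigma S^n = S^{n+1}.
Sigma^3 S^8 = S^{8+3} = S^11

11


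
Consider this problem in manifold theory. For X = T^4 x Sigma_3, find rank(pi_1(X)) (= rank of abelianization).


pi_1(A x B) = pi_1(A) x pi_1(B); rank of abelianization = b_1.
b_1(T^4) = 4, b_1(Sigma_3) = 2*3 = 6.
b_1(product) = 4 + 6 = 10

10


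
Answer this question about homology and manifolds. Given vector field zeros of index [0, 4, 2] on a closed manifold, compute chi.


Poincare-Hopf: chi(M) = sum of indices of zeros.
chi = (0) + (4) + (2) = 6

6


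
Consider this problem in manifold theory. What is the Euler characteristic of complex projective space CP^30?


CP^30 has one cell in each even dimension 0, 2, ..., 2*30 (30+1 cells total).
All cells are even-dimensional, so chi = number of cells.
chi = 30 + 1 = 31

31


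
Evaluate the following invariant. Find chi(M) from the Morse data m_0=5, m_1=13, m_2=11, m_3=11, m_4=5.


Morse theory: chi(M) = sum_k (-1)^k m_k where m_k = #(index-k critical points).
= (5) + (-13) + (11) + (-11) + (5) = -3

-3


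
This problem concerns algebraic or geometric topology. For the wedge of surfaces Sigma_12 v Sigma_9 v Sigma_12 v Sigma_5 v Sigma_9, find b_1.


For a wedge X v Y: reduced H_k(X v Y) = H_k(X) + H_k(Y).
Each Sigma_g contributes b_1 = 2g.
b_1 = 24 + 18 + 24 + 10 + 18 = 94

94


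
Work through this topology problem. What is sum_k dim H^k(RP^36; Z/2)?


H^k(RP^36; Z/2) = Z/2 for each 0 <= k <= 36.
Total dimension = 36 + 1 = 37

37


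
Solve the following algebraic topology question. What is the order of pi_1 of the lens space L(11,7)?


pi_1(L(p,q)) = Z/pZ for any q coprime to p.
|pi_1(L(11,7))| = 11

11


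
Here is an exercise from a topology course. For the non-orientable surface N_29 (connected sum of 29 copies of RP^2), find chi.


For a non-orientable closed surface with k crosscaps: chi = 2 - k.
Here k = 29.
chi = 2 - 29 = -27

-27


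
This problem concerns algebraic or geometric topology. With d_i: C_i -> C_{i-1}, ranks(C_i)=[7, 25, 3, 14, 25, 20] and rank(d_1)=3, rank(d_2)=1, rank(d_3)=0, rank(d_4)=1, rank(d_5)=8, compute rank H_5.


rank H_k = rank(ker d_k) - rank(im d_{k+1}).
rank(ker d_5) = rank(C_5) - rank(d_5) = 20 - 8 = 12.
rank(im d_{5+1}) = 0.
rank H_5 = 12 - 0 = 12

12


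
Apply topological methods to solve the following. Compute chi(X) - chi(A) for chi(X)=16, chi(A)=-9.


Relative Euler characteristic: chi(X, A) = chi(X) - chi(A).
= 16 - (-9) = 25

25


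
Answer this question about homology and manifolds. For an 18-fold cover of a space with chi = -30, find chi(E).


For a finite covering: chi(E) = (number of sheets) * chi(B).
chi(E) = 18 * (-30) = -540

-540


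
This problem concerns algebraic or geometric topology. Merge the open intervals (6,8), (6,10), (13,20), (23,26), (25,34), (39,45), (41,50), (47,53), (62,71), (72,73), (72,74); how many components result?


Sort and merge overlapping open intervals.
Merged: (6,10), (13,20), (23,34), (39,53), (62,71), (72,74).
Number of components = 6

6


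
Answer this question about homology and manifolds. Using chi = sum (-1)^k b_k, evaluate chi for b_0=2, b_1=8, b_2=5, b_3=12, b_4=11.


chi = sum_k (-1)^k b_k.
= (2) + (-8) + (5) + (-12) + (11)
= -2

-2


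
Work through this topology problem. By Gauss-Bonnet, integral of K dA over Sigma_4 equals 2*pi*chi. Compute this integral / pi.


Gauss-Bonnet: integral K dA = 2*pi*chi(M).
chi(Sigma_4) = 2 - 2*4 = -6.
(integral K dA)/pi = 2*chi = 2*(-6) = -12

-12


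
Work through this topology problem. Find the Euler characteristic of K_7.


K_7: V = 7, E = C(7,2) = 21.
chi = V - E = 7 - 21 = -14

-14


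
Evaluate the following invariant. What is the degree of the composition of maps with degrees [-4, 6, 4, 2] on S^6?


Degree is multiplicative: deg(composition) = product of degrees.
= (-4) * (6) * (4) * (2) = -192

-192


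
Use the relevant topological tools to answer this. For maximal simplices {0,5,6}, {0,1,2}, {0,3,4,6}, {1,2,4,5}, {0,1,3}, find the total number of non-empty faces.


Each maximal simplex on m vertices has 2^m - 1 nonempty faces.
Take the union (dedupe shared faces).
Total distinct faces = 37

37


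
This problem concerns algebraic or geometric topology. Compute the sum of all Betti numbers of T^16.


b_k(T^16) = C(16,k), so the sum over k is sum_k C(16,k) = 2^16.
Total = 2^16 = 65536

65536


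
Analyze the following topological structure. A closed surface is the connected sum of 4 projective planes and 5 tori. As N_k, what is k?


Since a >= 1, the sum is non-orientable; each T^2 can be replaced by RP^2 # RP^2 (since T^2#RP^2 = 3RP^2).
Total crosscaps k = 4 + 2*5 = 14.
Check via chi: chi = 4*1 + 5*0 - (4+5-1)*2 = -12 = 2 - k = -12. Consistent.

14


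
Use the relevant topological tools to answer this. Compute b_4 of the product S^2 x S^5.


Each S^d has Poincare polynomial 1 + t^d.
The product S^2 x S^5 has Poincare polynomial prod(1+t^d_i).
Expanding: b_0=1, b_2=1, b_5=1, b_7=1.
b_4 = 0

0


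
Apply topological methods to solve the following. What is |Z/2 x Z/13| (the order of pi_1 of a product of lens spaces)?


pi_1(X x Y) = pi_1(X) x pi_1(Y).
pi_1(L(2,1)) = Z/2, pi_1(L(13,1)) = Z/13.
|Z/2 x Z/13| = 2 * 13 = 26

26


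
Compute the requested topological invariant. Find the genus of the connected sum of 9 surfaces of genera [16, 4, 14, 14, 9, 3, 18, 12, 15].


Genus is additive under connected sum of orientable surfaces.
g = 16 + 4 + 14 + 14 + 9 + 3 + 18 + 12 + 15 = 105

105


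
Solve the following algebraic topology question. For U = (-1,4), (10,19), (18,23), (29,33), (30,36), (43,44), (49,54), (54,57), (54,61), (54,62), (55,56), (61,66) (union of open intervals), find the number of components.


Sort and merge overlapping open intervals.
Merged: (-1,4), (10,23), (29,36), (43,44), (49,54), (54,66).
Number of components = 6

6


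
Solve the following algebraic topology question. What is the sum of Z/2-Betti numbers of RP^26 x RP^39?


dim H^*(RP^n; Z/2) = n+1 (one Z/2 in each degree 0..n).
Total Betti number is multiplicative.
Total = (26+1) * (39+1) = 27 * 40 = 1080

1080


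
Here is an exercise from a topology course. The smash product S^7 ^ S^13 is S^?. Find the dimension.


S^m ^ S^n = S^{m+n}.
k = 7 + 13 = 20

20


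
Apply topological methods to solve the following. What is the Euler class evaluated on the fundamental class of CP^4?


For any closed oriented manifold, <e(TM),[M]> = chi(M).
chi(CP^4) = 4+1 = 5

5


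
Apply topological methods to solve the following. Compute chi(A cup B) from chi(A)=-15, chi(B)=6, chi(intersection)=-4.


chi(A cup B) = chi(A) + chi(B) - chi(A cap B)
= -15 + (6) - (-4)
= -5

-5


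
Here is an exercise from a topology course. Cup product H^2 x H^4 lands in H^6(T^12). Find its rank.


Cup product: H^p x H^q -> H^{p+q}; here p+q = 2+4 = 6.
rank H^k(T^n) = C(n,k).
C(12,6) = 924

924


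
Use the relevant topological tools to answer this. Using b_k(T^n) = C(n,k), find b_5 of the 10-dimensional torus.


By the Kunneth formula, b_k(T^n) = C(n,k).
b_5(T^10) = C(10,5).
C(10,5) = 10!/(5!*5!) = 252

252


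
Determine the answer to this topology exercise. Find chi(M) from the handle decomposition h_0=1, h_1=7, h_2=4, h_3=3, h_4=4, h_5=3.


Handles of index k contribute (-1)^k to chi (same as CW cells).
chi = (1) + (-7) + (4) + (-3) + (4) + (-3) = -4

-4


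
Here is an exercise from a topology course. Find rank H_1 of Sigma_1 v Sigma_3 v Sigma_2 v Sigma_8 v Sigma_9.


For a wedge X v Y: reduced H_k(X v Y) = H_k(X) + H_k(Y).
Each Sigma_g contributes b_1 = 2g.
b_1 = 2 + 6 + 4 + 16 + 18 = 46

46


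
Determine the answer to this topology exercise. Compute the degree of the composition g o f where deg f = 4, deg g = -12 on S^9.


Degree is multiplicative under composition: deg(g o f) = deg(g) * deg(f).
= -12 * 4 = -48

-48


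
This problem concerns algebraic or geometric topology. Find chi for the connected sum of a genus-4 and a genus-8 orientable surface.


chi(Sigma_4) = 2 - 2*4 = -6
chi(Sigma_8) = 2 - 2*8 = -14
For surfaces: chi(A#B) = chi(A) + chi(B) - 2.
chi = -6 + -14 - 2 = -22

-22


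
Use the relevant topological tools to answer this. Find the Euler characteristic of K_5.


K_5: V = 5, E = C(5,2) = 10.
chi = V - E = 5 - 10 = -5

-5


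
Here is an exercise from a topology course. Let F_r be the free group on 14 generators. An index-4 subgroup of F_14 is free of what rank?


Nielsen-Schreier: an index-n subgroup of F_r is free of rank 1 + n(r-1).
Equivalently: chi(cover) = n*chi(base); chi(vee_r S^1) = 1 - 14 = -13.
chi(E) = 4*(-13) = -52; rank = 1 - chi(E) = 1 - (-52) = 53.
rank = 1 + 4*(14-1) = 1 + 52 = 53

53


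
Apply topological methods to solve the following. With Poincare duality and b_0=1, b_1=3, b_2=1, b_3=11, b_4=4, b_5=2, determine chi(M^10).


By Poincare duality b_k = b_{10-k}, so full Betti numbers: b_0=1, b_1=3, b_2=1, b_3=11, b_4=4, b_5=2, b_6=4, b_7=11, b_8=1, b_9=3, b_10=1.
chi = sum (-1)^k b_k = -18

-18


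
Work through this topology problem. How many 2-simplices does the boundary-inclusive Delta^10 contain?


Delta^10 has 10+1 vertices. A 2-face is a choice of 2+1 vertices.
f_2 = C(10+1, 2+1) = C(11,3) = 165

165


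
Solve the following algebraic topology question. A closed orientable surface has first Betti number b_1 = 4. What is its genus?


For a closed orientable surface: b_1 = 2g.
4 = 2g
g = 4 / 2 = 2

2


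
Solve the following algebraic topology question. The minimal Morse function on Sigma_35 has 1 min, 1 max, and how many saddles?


A perfect Morse function has m_k = b_k.
For Sigma_35: b_0=1, b_1=2g=70, b_2=1.
Saddles m_1 = 2g = 70

70


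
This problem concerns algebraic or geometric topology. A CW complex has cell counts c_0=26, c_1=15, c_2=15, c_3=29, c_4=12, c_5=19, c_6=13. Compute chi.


chi = sum_k (-1)^k c_k.
= (-1)^0*26 + (-1)^1*15 + (-1)^2*15 + (-1)^3*29 + (-1)^4*12 + (-1)^5*19 + (-1)^6*13
= (26) + (-15) + (15) + (-29) + (12) + (-19) + (13)
= 3

3


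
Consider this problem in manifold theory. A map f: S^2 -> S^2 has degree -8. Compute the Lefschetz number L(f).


On S^2: L(f) = tr(f_0*) + (-1)^2 tr(f_2*) = 1 + (-1)^2 * deg(f).
L(f) = 1 + (-1)^2 * -8 = 1 + -8 = -7

-7


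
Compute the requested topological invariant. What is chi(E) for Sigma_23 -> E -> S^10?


chi(S^10) = 2 (n even), chi(Sigma_23) = 2 - 2*23 = -44.
chi(E) = 2 * (-44) = -88

-88


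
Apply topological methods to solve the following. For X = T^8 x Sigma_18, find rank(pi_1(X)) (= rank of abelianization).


pi_1(A x B) = pi_1(A) x pi_1(B); rank of abelianization = b_1.
b_1(T^8) = 8, b_1(Sigma_18) = 2*18 = 36.
b_1(product) = 8 + 36 = 44

44


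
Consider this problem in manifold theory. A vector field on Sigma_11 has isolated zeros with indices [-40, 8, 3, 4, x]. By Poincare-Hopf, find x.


Poincare-Hopf: sum of indices = chi(M).
chi(Sigma_11) = 2 - 2*11 = -20.
Sum of known indices = -25.
x = chi - (sum known) = -20 - (-25) = 5

5
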